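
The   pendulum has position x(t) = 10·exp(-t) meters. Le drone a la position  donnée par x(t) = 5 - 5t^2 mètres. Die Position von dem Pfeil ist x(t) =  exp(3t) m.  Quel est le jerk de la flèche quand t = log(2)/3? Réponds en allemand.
Ausgehend von der Position x(t) = exp(3·t), nehmen wir 3 Ableitungen. Die Ableitung von der Position ergibt die Geschwindigkeit: v(t) = 3·exp(3·t). Die Ableitung von der Geschwindigkeit ergibt die Beschleunigung: a(t) = 9·exp(3·t). Mit d/dt von a(t) finden wir j(t) = 27·exp(3·t). Wir haben den Ruck j(t) = 27·exp(3·t). Durch Einsetzen von t = log(2)/3: j(log(2)/3) = 54.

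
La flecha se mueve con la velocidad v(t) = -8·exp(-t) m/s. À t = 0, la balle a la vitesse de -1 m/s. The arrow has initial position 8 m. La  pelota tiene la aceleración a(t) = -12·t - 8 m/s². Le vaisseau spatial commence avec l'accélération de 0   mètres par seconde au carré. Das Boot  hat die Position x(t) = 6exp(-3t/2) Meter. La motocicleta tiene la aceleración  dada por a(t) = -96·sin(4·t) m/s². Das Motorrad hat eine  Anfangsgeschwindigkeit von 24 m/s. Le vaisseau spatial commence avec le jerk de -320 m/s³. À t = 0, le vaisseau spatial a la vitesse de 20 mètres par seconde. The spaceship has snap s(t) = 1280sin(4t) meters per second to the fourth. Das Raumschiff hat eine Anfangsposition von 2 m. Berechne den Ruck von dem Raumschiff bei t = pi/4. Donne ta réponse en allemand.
Ausgehend von dem Snap s(t) = 1280·sin(4·t), nehmen wir 1 Stammfunktion. Mit ∫s(t)dt und Anwendung von j(0) = -320, finden wir j(t) = -320·cos(4·t). Aus der Gleichung für den Ruck j(t) = -320·cos(4·t), setzen wir t = pi/4 ein und erhalten j = 320.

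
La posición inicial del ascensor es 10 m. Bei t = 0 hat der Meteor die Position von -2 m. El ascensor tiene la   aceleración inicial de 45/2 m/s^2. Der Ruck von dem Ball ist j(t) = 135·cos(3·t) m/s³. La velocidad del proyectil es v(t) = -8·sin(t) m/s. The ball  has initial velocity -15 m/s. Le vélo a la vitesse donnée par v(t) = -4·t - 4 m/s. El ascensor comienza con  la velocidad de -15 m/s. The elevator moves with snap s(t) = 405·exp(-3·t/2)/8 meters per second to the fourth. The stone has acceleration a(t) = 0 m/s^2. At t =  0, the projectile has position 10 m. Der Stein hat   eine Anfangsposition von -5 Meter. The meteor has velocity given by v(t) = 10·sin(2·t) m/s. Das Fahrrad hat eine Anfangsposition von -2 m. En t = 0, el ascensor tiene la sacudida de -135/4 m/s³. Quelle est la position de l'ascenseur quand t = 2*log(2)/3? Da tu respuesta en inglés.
We must find the integral of our snap equation s(t) = 405·exp(-3·t/2)/8 4 times. The antiderivative of snap is jerk. Using j(0) = -135/4, we get j(t) = -135·exp(-3·t/2)/4. Integrating jerk and using the initial condition a(0) = 45/2, we get a(t) = 45·exp(-3·t/2)/2. The antiderivative of acceleration, with v(0) = -15, gives velocity: v(t) = -15·exp(-3·t/2). Integrating velocity and using the initial condition x(0) = 10, we get x(t) = 10·exp(-3·t/2). We have position x(t) = 10·exp(-3·t/2). Substituting t = 2*log(2)/3: x(2*log(2)/3) = 5.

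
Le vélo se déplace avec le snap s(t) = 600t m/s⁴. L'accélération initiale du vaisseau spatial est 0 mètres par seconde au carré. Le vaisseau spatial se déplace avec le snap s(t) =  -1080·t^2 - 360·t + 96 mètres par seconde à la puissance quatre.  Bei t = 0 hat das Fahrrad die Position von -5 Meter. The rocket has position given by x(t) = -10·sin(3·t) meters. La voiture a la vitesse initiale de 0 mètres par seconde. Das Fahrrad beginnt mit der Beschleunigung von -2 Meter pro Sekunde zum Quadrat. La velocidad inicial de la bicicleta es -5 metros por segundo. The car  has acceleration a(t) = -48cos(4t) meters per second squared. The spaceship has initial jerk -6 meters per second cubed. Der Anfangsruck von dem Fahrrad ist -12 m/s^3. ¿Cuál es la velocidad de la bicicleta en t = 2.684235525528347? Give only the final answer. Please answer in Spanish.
La respuesta es 1244.24479060420.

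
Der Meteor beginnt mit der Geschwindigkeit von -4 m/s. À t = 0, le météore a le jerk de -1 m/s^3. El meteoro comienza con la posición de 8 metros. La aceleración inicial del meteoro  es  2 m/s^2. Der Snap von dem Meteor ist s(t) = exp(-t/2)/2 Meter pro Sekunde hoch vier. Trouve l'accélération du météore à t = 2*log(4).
Nous devons intégrer notre équation du snap s(t) = exp(-t/2)/2 2 fois. En prenant ∫s(t)dt et en appliquant j(0) = -1, nous trouvons j(t) = -exp(-t/2). En prenant ∫j(t)dt et en appliquant a(0) = 2, nous trouvons a(t) = 2·exp(-t/2). De l'équation de l'accélération a(t) = 2·exp(-t/2), nous substituons t = 2*log(4) pour obtenir a = 1/2.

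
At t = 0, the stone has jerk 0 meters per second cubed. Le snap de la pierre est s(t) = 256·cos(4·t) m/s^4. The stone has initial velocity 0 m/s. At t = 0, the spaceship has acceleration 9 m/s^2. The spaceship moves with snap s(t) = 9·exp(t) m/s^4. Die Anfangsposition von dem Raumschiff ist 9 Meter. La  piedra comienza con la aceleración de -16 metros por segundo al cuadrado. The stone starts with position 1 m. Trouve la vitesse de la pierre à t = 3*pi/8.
Nous devons intégrer notre équation du snap s(t) = 256·cos(4·t) 3 fois. En prenant ∫s(t)dt et en appliquant j(0) = 0, nous trouvons j(t) = 64·sin(4·t). En prenant ∫j(t)dt et en appliquant a(0) = -16, nous trouvons a(t) = -16·cos(4·t). La primitive de l'accélération, avec v(0) = 0, donne la vitesse: v(t) = -4·sin(4·t). Nous avons la vitesse v(t) = -4·sin(4·t). En substituant t = 3*pi/8: v(3*pi/8) = 4.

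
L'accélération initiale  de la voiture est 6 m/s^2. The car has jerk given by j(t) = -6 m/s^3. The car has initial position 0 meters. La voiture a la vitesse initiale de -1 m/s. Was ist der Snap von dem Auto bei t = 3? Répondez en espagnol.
Partiendo de la sacudida j(t) = -6, tomamos 1 derivada. Derivando la sacudida, obtenemos el snap: s(t) = 0. Usando s(t) = 0 y sustituyendo t = 3, encontramos s = 0.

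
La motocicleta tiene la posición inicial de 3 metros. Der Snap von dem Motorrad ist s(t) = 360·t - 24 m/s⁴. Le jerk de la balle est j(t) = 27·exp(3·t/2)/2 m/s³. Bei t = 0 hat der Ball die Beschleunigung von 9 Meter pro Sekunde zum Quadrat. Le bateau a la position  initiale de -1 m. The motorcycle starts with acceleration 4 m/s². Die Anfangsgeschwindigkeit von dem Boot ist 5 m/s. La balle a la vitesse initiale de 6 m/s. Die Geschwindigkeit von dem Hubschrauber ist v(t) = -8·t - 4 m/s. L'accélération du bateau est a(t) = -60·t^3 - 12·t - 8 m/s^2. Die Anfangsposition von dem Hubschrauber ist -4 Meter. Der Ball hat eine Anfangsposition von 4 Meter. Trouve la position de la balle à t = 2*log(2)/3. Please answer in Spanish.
Para resolver esto, necesitamos tomar 3 integrales de nuestra ecuación de la sacudida j(t) = 27·exp(3·t/2)/2. Integrando la sacudida y usando la condición inicial a(0) = 9, obtenemos a(t) = 9·exp(3·t/2). Tomando ∫a(t)dt y aplicando v(0) = 6, encontramos v(t) = 6·exp(3·t/2). Tomando ∫v(t)dt y aplicando x(0) = 4, encontramos x(t) = 4·exp(3·t/2). Tenemos la posición x(t) = 4·exp(3·t/2). Sustituyendo t = 2*log(2)/3: x(2*log(2)/3) = 8.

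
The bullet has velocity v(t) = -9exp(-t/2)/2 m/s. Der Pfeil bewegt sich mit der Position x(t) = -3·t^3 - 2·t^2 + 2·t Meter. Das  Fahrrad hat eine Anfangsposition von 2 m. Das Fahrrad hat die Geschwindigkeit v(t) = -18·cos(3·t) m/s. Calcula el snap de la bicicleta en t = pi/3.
Debemos derivar nuestra ecuación de la velocidad v(t) = -18·cos(3·t) 3 veces. Derivando la velocidad, obtenemos la aceleración: a(t) = 54·sin(3·t). Tomando d/dt de a(t), encontramos j(t) = 162·cos(3·t). La derivada de la sacudida da el snap: s(t) = -486·sin(3·t). Usando s(t) = -486·sin(3·t) y sustituyendo t = pi/3, encontramos s = 0.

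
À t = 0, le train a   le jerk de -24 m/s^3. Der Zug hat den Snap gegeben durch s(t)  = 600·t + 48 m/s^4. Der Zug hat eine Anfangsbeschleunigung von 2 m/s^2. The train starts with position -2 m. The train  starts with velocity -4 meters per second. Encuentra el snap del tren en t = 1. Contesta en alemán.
Aus der Gleichung für den Snap s(t) = 600·t + 48, setzen wir t = 1 ein und erhalten s = 648.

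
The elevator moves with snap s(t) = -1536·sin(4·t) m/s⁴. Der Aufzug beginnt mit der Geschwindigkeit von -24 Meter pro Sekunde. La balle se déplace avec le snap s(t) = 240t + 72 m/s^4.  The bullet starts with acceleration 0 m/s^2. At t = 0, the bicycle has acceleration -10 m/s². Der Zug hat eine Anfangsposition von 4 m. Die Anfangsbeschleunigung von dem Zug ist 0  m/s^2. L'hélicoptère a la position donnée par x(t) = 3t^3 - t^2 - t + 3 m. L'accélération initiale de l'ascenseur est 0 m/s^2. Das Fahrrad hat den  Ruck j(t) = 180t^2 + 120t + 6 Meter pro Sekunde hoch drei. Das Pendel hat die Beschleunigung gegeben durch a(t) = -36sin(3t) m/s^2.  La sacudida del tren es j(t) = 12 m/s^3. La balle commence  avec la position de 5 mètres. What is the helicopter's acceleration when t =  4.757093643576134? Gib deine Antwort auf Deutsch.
Wir müssen unsere Gleichung für die Position x(t) = 3·t^3 - t^2 - t + 3 2-mal ableiten. Die Ableitung von der Position ergibt die Geschwindigkeit: v(t) = 9·t^2 - 2·t - 1. Mit d/dt von v(t) finden wir a(t) = 18·t - 2. Mit a(t) = 18·t - 2 und Einsetzen von t = 4.757093643576134, finden wir a = 83.6276855843704.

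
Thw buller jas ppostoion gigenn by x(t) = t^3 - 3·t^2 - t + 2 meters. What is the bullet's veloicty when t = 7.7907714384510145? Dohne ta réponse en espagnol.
Partiendo de la posición x(t) = t^3 - 3·t^2 - t + 2, tomamos 1 derivada. Tomando d/dt de x(t), encontramos v(t) = 3·t^2 - 6·t - 1. Usando v(t) = 3·t^2 - 6·t - 1 y sustituyendo t = 7.7907714384510145, encontramos v = 134.343730187846.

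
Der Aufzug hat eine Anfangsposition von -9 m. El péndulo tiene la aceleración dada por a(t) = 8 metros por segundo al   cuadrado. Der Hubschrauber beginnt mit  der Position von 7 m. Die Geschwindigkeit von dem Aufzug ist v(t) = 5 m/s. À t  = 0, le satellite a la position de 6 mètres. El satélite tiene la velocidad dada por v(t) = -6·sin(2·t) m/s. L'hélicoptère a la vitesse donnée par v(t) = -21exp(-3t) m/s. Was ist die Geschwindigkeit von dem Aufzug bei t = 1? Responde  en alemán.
Mit v(t) = 5 und Einsetzen von t = 1, finden wir v = 5.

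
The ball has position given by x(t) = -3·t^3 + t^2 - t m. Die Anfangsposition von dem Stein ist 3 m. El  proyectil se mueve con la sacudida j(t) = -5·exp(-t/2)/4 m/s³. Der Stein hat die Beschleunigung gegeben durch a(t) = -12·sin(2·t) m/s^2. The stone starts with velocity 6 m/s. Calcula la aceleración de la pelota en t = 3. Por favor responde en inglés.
Starting from position x(t) = -3·t^3 + t^2 - t, we take 2 derivatives. Differentiating position, we get velocity: v(t) = -9·t^2 + 2·t - 1. Differentiating velocity, we get acceleration: a(t) = 2 - 18·t. We have acceleration a(t) = 2 - 18·t. Substituting t = 3: a(3) = -52.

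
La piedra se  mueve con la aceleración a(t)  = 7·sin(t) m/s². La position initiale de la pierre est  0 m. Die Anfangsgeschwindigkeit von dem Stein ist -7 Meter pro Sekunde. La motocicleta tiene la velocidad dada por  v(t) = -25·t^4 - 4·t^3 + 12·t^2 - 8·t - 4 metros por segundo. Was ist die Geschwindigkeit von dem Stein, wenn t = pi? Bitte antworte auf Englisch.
Starting from acceleration a(t) = 7·sin(t), we take 1 antiderivative. The integral of acceleration, with v(0) = -7, gives velocity: v(t) = -7·cos(t). Using v(t) = -7·cos(t) and substituting t = pi, we find v = 7.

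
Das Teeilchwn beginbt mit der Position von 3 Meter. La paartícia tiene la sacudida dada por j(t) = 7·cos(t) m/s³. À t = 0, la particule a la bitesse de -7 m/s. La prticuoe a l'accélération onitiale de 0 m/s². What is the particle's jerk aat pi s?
From the given jerk equation j(t) = 7·cos(t), we substitute t = pi to get j = -7.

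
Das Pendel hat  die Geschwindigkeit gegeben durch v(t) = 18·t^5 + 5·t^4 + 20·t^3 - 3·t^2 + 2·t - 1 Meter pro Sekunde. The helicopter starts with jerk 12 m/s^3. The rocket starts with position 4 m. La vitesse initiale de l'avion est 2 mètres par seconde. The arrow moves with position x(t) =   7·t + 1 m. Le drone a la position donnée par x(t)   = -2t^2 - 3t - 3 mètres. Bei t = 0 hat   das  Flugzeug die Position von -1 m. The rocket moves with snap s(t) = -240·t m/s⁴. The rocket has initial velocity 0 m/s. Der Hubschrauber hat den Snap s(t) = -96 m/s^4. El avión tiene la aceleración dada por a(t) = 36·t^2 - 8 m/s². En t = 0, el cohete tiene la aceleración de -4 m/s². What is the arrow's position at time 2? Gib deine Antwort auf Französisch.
En utilisant x(t) = 7·t + 1 et en substituant t = 2, nous trouvons x = 15.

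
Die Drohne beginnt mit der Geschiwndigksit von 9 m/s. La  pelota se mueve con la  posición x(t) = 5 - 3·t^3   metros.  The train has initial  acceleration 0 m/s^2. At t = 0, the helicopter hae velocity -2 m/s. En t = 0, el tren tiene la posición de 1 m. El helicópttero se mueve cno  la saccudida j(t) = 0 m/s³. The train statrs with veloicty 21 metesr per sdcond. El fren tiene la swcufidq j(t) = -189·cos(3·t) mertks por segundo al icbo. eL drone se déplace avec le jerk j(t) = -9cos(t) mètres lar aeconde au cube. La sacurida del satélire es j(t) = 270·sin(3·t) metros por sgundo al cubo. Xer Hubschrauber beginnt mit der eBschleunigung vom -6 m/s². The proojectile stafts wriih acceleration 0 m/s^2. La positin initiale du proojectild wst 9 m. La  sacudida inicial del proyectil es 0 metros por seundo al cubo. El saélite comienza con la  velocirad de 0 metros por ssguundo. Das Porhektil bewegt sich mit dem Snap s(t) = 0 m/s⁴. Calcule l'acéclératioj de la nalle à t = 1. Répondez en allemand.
Um dies zu lösen, müssen wir 2 Ableitungen unserer Gleichung für die Position x(t) = 5 - 3·t^3 nehmen. Die Ableitung von der Position ergibt die Geschwindigkeit: v(t) = -9·t^2. Mit d/dt von v(t) finden wir a(t) = -18·t. Wir haben die Beschleunigung a(t) = -18·t. Durch Einsetzen von t = 1: a(1) = -18.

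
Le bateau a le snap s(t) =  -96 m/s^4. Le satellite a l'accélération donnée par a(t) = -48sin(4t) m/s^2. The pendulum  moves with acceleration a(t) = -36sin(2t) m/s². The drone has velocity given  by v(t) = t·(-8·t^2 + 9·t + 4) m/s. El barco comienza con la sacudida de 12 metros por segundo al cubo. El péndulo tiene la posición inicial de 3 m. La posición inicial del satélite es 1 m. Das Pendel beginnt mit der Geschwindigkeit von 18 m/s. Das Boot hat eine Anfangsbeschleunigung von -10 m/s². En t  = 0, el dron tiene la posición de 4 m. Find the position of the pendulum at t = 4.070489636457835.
To find the answer, we compute 2 integrals of a(t) = -36·sin(2·t). Finding the integral of a(t) and using v(0) = 18: v(t) = 18·cos(2·t). The integral of velocity is position. Using x(0) = 3, we get x(t) = 9·sin(2·t) + 3. From the given position equation x(t) = 9·sin(2·t) + 3, we substitute t = 4.070489636457835 to get x = 11.6318827844754.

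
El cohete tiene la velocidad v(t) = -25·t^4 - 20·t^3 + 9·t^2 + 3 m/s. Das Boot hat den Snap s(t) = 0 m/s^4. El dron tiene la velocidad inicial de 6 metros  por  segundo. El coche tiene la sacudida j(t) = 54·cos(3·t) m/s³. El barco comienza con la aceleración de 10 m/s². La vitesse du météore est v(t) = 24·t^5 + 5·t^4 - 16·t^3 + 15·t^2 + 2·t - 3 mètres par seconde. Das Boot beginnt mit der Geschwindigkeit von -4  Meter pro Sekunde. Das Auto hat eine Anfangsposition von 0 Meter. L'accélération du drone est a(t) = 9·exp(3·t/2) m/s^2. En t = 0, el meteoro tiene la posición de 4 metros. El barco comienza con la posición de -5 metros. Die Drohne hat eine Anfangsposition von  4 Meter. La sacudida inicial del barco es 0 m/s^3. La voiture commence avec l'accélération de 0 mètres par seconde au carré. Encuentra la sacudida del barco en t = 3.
Debemos encontrar la antiderivada de nuestra ecuación del snap s(t) = 0 1 vez. La integral del snap, con j(0) = 0, da la sacudida: j(t) = 0. Usando j(t) = 0 y sustituyendo t = 3, encontramos j = 0.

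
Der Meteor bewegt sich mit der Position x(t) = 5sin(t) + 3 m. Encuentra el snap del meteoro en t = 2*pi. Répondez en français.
En partant de la position x(t) = 5·sin(t) + 3, nous prenons 4 dérivées. En prenant d/dt de x(t), nous trouvons v(t) = 5·cos(t). En dérivant la vitesse, nous obtenons l'accélération: a(t) = -5·sin(t). En dérivant l'accélération, nous obtenons le jerk: j(t) = -5·cos(t). La dérivée du jerk donne le snap: s(t) = 5·sin(t). En utilisant s(t) = 5·sin(t) et en substituant t = 2*pi, nous trouvons s = 0.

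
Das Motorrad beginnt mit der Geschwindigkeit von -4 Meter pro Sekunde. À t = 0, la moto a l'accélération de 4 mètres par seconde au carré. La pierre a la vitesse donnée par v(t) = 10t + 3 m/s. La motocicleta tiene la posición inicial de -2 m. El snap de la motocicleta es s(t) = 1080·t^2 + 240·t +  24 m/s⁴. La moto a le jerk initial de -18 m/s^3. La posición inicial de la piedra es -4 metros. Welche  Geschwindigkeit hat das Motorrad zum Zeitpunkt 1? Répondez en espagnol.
Debemos encontrar la integral de nuestra ecuación del snap s(t) = 1080·t^2 + 240·t + 24 3 veces. Tomando ∫s(t)dt y aplicando j(0) = -18, encontramos j(t) = 360·t^3 + 120·t^2 + 24·t - 18. Tomando ∫j(t)dt y aplicando a(0) = 4, encontramos a(t) = 90·t^4 + 40·t^3 + 12·t^2 - 18·t + 4. La antiderivada de la aceleración, con v(0) = -4, da la velocidad: v(t) = 18·t^5 + 10·t^4 + 4·t^3 - 9·t^2 + 4·t - 4. Tenemos la velocidad v(t) = 18·t^5 + 10·t^4 + 4·t^3 - 9·t^2 + 4·t - 4. Sustituyendo t = 1: v(1) = 23.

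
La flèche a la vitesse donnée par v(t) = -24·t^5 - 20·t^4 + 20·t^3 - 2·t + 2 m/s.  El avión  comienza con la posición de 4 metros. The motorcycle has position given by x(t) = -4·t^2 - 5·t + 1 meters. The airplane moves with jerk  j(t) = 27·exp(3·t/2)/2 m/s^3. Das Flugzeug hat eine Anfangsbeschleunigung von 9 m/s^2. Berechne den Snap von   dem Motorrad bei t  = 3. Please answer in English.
To solve this, we need to take 4 derivatives of our position equation x(t) = -4·t^2 - 5·t + 1. Differentiating position, we get velocity: v(t) = -8·t - 5. The derivative of velocity gives acceleration: a(t) = -8. The derivative of acceleration gives jerk: j(t) = 0. Differentiating jerk, we get snap: s(t) = 0. From the given snap equation s(t) = 0, we substitute t = 3 to get s = 0.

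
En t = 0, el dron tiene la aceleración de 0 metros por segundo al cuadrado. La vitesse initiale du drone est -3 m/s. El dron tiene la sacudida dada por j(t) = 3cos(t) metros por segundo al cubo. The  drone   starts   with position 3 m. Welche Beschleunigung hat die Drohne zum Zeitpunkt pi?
Um dies zu lösen, müssen wir 1 Integral unserer Gleichung für den Ruck j(t) = 3·cos(t) finden. Das Integral von dem Ruck, mit a(0) = 0, ergibt die Beschleunigung: a(t) = 3·sin(t). Mit a(t) = 3·sin(t) und Einsetzen von t = pi, finden wir a = 0.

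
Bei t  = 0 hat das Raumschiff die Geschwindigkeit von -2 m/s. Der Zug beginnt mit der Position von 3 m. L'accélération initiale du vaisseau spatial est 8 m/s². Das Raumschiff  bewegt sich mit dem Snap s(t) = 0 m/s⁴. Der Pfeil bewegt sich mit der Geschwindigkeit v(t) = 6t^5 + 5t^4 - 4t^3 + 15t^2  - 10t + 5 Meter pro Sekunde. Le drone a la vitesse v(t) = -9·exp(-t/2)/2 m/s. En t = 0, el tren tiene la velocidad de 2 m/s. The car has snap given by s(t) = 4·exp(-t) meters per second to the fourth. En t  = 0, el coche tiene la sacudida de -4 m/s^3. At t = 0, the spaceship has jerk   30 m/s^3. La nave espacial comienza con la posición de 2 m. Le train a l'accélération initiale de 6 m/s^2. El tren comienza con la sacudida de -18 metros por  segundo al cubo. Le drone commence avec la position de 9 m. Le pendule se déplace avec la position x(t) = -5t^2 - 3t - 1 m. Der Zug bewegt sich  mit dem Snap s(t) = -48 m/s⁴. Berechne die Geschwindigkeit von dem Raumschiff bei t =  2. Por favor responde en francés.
En partant du snap s(t) = 0, nous prenons 3 primitives. En intégrant le snap et en utilisant la condition initiale j(0) = 30, nous obtenons j(t) = 30. La primitive du jerk est l'accélération. En utilisant a(0) = 8, nous obtenons a(t) = 30·t + 8. La primitive de l'accélération, avec v(0) = -2, donne la vitesse: v(t) = 15·t^2 + 8·t - 2. De l'équation de la vitesse v(t) = 15·t^2 + 8·t - 2, nous substituons t = 2 pour obtenir v = 74.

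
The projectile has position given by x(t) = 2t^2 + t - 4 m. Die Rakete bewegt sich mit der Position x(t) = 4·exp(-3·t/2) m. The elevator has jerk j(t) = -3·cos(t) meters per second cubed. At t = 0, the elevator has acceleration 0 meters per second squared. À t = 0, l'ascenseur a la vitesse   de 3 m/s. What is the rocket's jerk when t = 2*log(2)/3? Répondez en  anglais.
To solve this, we need to take 3 derivatives of our position equation x(t) = 4·exp(-3·t/2). The derivative of position gives velocity: v(t) = -6·exp(-3·t/2). Taking d/dt of v(t), we find a(t) = 9·exp(-3·t/2). Taking d/dt of a(t), we find j(t) = -27·exp(-3·t/2)/2. Using j(t) = -27·exp(-3·t/2)/2 and substituting t = 2*log(2)/3, we find j = -27/4.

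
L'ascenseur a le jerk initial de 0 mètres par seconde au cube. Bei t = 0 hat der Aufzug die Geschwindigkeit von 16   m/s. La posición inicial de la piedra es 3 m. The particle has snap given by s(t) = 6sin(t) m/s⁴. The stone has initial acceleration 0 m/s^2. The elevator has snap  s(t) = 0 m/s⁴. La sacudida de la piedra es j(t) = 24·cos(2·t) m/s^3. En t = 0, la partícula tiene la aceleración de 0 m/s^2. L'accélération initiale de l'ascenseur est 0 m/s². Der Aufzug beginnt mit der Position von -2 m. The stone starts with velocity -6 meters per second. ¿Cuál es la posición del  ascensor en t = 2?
Partiendo del snap s(t) = 0, tomamos 4 integrales. Integrando el snap y usando la condición inicial j(0) = 0, obtenemos j(t) = 0. Tomando ∫j(t)dt y aplicando a(0) = 0, encontramos a(t) = 0. Integrando la aceleración y usando la condición inicial v(0) = 16, obtenemos v(t) = 16. Integrando la velocidad y usando la condición inicial x(0) = -2, obtenemos x(t) = 16·t - 2. De la ecuación de la posición x(t) = 16·t - 2, sustituimos t = 2 para obtener x = 30.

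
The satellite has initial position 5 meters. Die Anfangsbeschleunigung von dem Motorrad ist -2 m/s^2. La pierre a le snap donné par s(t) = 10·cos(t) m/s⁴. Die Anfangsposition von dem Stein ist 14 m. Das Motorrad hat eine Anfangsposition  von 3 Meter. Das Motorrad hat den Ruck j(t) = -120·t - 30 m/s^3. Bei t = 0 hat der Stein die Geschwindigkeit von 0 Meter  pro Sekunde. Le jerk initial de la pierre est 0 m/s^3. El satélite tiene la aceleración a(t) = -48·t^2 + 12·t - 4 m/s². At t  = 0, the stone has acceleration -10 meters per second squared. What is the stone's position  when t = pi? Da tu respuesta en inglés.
Starting from snap s(t) = 10·cos(t), we take 4 antiderivatives. Integrating snap and using the initial condition j(0) = 0, we get j(t) = 10·sin(t). The integral of jerk is acceleration. Using a(0) = -10, we get a(t) = -10·cos(t). The antiderivative of acceleration is velocity. Using v(0) = 0, we get v(t) = -10·sin(t). Taking ∫v(t)dt and applying x(0) = 14, we find x(t) = 10·cos(t) + 4. We have position x(t) = 10·cos(t) + 4. Substituting t = pi: x(pi) = -6.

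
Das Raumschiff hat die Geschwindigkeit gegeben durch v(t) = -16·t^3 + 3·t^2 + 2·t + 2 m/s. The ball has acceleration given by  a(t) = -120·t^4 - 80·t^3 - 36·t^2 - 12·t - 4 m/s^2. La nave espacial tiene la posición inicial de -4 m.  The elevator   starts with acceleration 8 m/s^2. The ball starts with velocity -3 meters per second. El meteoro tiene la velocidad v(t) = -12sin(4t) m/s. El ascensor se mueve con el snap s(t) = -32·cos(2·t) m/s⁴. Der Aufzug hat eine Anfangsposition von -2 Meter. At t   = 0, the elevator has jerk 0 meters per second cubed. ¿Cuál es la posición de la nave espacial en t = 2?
Debemos encontrar la integral de nuestra ecuación de la velocidad v(t) = -16·t^3 + 3·t^2 + 2·t + 2 1 vez. Tomando ∫v(t)dt y aplicando x(0) = -4, encontramos x(t) = -4·t^4 + t^3 + t^2 + 2·t - 4. Usando x(t) = -4·t^4 + t^3 + t^2 + 2·t - 4 y sustituyendo t = 2, encontramos x = -52.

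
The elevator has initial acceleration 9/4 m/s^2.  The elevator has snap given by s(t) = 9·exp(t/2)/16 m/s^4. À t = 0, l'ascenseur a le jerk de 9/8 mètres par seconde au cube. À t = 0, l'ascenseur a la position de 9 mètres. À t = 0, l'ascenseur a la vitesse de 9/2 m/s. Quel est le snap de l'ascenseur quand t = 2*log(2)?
En utilisant s(t) = 9·exp(t/2)/16 et en substituant t = 2*log(2), nous trouvons s = 9/8.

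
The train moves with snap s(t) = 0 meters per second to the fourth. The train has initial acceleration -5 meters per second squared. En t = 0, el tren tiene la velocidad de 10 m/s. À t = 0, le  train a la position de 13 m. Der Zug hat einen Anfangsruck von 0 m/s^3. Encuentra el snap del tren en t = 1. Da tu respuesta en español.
De la ecuación del snap s(t) = 0, sustituimos t = 1 para obtener s = 0.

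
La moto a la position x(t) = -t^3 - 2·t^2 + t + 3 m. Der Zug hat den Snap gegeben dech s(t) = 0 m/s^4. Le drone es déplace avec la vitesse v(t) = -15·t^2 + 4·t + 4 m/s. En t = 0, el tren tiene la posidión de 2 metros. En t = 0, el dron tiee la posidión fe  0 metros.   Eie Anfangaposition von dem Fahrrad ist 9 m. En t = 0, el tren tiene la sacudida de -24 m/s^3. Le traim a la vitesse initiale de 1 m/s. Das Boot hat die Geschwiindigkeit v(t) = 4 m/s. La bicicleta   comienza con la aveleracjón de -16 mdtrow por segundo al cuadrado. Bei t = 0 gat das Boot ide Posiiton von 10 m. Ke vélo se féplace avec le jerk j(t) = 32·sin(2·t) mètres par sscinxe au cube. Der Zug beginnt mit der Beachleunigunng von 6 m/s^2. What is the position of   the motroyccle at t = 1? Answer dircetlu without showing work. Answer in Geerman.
Die Position bei t = 1 ist x = 1.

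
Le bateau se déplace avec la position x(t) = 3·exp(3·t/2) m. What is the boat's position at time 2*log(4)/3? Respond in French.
De l'équation de la position x(t) = 3·exp(3·t/2), nous substituons t = 2*log(4)/3 pour obtenir x = 12.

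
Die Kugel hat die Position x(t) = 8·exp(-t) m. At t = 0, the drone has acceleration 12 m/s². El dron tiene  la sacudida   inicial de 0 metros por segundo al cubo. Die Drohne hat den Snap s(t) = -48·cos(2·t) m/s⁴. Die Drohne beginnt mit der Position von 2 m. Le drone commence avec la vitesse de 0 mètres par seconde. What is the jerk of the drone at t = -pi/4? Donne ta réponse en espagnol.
Necesitamos integrar nuestra ecuación del snap s(t) = -48·cos(2·t) 1 vez. Tomando ∫s(t)dt y aplicando j(0) = 0, encontramos j(t) = -24·sin(2·t). Usando j(t) = -24·sin(2·t) y sustituyendo t = -pi/4, encontramos j = 24.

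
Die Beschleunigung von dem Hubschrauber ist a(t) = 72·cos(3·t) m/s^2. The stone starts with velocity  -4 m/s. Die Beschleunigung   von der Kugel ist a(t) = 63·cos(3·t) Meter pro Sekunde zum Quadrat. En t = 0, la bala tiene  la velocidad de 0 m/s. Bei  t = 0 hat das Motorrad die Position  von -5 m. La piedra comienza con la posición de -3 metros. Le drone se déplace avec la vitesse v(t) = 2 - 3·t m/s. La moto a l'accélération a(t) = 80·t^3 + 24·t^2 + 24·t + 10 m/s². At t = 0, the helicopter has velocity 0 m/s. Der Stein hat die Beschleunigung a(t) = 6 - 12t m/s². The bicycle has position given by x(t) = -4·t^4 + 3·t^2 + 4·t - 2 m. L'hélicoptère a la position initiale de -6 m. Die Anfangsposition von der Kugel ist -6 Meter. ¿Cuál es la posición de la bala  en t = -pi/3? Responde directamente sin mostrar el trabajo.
En t = -pi/3, x = 8.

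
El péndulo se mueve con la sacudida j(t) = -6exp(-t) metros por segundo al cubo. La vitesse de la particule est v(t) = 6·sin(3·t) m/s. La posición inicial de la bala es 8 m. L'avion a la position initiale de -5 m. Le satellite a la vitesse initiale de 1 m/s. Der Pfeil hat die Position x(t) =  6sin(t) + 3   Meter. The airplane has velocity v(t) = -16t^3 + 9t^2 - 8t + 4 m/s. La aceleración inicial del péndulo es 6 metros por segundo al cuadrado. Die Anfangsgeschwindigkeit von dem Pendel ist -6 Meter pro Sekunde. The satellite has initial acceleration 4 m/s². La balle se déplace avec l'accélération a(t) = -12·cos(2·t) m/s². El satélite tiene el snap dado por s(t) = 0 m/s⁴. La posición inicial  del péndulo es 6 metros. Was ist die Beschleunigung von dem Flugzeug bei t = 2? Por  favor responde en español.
Debemos derivar nuestra ecuación de la velocidad v(t) = -16·t^3 + 9·t^2 - 8·t + 4 1 vez. Tomando d/dt de v(t), encontramos a(t) = -48·t^2 + 18·t - 8. Usando a(t) = -48·t^2 + 18·t - 8 y sustituyendo t = 2, encontramos a = -164.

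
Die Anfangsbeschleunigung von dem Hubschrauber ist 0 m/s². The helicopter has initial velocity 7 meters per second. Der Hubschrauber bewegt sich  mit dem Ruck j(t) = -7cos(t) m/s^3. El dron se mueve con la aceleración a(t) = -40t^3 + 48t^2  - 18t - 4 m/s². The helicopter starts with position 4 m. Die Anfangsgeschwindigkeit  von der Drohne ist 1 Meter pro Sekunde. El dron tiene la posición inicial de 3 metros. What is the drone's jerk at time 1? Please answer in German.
Wir müssen unsere Gleichung für die Beschleunigung a(t) = -40·t^3 + 48·t^2 - 18·t - 4 1-mal ableiten. Durch Ableiten von der Beschleunigung erhalten wir den Ruck: j(t) = -120·t^2 + 96·t - 18. Wir haben den Ruck j(t) = -120·t^2 + 96·t - 18. Durch Einsetzen von t = 1: j(1) = -42.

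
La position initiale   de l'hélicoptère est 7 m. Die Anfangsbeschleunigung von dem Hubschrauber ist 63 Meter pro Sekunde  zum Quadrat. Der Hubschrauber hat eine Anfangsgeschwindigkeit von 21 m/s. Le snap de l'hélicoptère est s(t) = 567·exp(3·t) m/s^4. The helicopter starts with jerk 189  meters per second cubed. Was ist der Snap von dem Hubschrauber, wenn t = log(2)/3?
Wir haben den Snap s(t) = 567·exp(3·t). Durch Einsetzen von t = log(2)/3: s(log(2)/3) = 1134.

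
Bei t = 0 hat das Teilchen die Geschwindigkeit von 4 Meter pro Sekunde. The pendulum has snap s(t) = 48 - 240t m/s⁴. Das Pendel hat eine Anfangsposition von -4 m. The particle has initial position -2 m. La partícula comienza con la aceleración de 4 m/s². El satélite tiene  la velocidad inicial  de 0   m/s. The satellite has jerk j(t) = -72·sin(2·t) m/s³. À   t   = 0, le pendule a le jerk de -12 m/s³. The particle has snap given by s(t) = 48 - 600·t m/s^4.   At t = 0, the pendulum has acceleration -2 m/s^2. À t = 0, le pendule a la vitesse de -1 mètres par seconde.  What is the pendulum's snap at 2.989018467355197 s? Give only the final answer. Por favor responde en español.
La respuesta es -669.364432165247.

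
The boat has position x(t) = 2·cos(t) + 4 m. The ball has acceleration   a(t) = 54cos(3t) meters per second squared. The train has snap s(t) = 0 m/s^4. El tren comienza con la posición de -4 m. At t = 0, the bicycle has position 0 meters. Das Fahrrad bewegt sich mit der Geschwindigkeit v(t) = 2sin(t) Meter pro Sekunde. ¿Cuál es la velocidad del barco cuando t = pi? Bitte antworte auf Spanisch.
Para resolver esto, necesitamos tomar 1 derivada de nuestra ecuación de la posición x(t) = 2·cos(t) + 4. Derivando la posición, obtenemos la velocidad: v(t) = -2·sin(t). Tenemos la velocidad v(t) = -2·sin(t). Sustituyendo t = pi: v(pi) = 0.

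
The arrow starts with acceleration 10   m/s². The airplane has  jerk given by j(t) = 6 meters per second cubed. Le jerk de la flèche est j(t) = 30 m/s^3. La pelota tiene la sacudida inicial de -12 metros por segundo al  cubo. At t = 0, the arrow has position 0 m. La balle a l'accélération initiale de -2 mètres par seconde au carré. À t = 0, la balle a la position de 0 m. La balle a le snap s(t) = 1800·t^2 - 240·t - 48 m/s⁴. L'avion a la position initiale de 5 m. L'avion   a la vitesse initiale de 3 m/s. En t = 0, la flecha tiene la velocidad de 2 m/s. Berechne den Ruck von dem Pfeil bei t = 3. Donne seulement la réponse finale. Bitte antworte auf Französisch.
j(3) = 30.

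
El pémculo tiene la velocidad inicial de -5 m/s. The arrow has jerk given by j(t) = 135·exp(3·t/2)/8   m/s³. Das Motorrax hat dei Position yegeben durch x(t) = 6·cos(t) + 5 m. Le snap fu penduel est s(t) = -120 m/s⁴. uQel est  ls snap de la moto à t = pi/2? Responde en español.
Debemos derivar nuestra ecuación de la posición x(t) = 6·cos(t) + 5 4 veces. La derivada de la posición da la velocidad: v(t) = -6·sin(t). La derivada de la velocidad da la aceleración: a(t) = -6·cos(t). Tomando d/dt de a(t), encontramos j(t) = 6·sin(t). Tomando d/dt de j(t), encontramos s(t) = 6·cos(t). De la ecuación del snap s(t) = 6·cos(t), sustituimos t = pi/2 para obtener s = 0.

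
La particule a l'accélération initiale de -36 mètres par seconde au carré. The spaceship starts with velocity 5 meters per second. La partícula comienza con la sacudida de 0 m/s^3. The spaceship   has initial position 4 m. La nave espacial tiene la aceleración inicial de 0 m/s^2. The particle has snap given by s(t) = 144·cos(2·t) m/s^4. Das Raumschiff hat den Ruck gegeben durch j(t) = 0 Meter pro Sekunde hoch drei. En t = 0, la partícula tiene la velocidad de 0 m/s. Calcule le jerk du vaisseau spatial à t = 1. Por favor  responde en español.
De la ecuación de la sacudida j(t) = 0, sustituimos t = 1 para obtener j = 0.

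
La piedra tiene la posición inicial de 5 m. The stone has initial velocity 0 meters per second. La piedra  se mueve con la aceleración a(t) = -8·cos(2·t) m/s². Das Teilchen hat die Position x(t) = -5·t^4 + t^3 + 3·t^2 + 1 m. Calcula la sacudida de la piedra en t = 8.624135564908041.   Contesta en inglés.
To solve this, we need to take 1 derivative of our acceleration equation a(t) = -8·cos(2·t). Differentiating acceleration, we get jerk: j(t) = 16·sin(2·t). From the given jerk equation j(t) = 16·sin(2·t), we substitute t = 8.624135564908041 to get j = -15.9925642040707.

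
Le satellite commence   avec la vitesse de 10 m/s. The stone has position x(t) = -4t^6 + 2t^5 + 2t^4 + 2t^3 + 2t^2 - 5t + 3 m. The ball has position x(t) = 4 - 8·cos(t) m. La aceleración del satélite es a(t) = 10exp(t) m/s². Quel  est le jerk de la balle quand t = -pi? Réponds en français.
Nous devons dériver notre équation de la position x(t) = 4 - 8·cos(t) 3 fois. En dérivant la position, nous obtenons la vitesse: v(t) = 8·sin(t). La dérivée de la vitesse donne l'accélération: a(t) = 8·cos(t). En dérivant l'accélération, nous obtenons le jerk: j(t) = -8·sin(t). Nous avons le jerk j(t) = -8·sin(t). En substituant t = -pi: j(-pi) = 0.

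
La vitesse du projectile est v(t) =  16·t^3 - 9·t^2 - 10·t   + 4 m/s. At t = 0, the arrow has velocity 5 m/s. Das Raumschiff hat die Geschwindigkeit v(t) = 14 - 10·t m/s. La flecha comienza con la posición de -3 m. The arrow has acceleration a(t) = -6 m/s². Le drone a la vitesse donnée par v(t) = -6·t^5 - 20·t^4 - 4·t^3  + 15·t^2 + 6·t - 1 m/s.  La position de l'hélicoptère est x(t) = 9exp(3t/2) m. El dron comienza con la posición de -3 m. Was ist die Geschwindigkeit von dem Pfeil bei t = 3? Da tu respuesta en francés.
Nous devons intégrer notre équation de l'accélération a(t) = -6 1 fois. En intégrant l'accélération et en utilisant la condition initiale v(0) = 5, nous obtenons v(t) = 5 - 6·t. Nous avons la vitesse v(t) = 5 - 6·t. En substituant t = 3: v(3) = -13.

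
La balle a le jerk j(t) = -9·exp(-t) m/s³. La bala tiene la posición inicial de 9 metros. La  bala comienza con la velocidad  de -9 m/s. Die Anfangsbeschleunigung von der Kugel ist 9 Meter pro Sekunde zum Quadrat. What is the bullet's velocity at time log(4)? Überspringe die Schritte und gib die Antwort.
v(log(4)) = -9/4.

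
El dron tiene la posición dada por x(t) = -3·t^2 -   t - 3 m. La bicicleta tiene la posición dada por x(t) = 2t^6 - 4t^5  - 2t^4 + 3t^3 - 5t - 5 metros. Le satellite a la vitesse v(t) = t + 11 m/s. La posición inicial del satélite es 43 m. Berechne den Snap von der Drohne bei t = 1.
Wir müssen unsere Gleichung für die Position x(t) = -3·t^2 - t - 3 4-mal ableiten. Mit d/dt von x(t) finden wir v(t) = -6·t - 1. Durch Ableiten von der Geschwindigkeit erhalten wir die Beschleunigung: a(t) = -6. Durch Ableiten von der Beschleunigung erhalten wir den Ruck: j(t) = 0. Mit d/dt von j(t) finden wir s(t) = 0. Mit s(t) = 0 und Einsetzen von t = 1, finden wir s = 0.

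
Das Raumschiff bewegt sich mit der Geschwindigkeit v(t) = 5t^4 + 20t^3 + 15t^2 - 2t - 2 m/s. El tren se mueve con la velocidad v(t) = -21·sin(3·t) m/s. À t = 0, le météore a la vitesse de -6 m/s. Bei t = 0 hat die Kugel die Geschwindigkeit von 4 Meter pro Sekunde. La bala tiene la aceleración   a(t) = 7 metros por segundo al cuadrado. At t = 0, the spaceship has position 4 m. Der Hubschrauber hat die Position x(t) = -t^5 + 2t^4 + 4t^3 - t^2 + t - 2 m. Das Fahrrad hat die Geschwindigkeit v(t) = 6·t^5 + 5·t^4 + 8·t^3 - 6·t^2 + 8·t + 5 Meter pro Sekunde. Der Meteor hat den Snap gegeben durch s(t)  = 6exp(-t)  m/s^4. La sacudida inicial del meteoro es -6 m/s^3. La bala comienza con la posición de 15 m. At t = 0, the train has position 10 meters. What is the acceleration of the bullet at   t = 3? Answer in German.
Mit a(t) = 7 und Einsetzen von t = 3, finden wir a = 7.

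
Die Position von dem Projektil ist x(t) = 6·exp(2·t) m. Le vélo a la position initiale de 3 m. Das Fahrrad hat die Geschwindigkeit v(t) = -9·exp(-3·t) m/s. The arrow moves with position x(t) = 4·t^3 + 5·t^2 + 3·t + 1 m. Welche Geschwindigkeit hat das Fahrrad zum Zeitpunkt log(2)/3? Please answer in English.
From the given velocity equation v(t) = -9·exp(-3·t), we substitute t = log(2)/3 to get v = -9/2.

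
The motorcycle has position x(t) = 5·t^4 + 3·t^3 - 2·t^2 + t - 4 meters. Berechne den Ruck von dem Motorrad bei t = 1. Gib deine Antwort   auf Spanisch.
Para resolver esto, necesitamos tomar 3 derivadas de nuestra ecuación de la posición x(t) = 5·t^4 + 3·t^3 - 2·t^2 + t - 4. La derivada de la posición da la velocidad: v(t) = 20·t^3 + 9·t^2 - 4·t + 1. La derivada de la velocidad da la aceleración: a(t) = 60·t^2 + 18·t - 4. Tomando d/dt de a(t), encontramos j(t) = 120·t + 18. Usando j(t) = 120·t + 18 y sustituyendo t = 1, encontramos j = 138.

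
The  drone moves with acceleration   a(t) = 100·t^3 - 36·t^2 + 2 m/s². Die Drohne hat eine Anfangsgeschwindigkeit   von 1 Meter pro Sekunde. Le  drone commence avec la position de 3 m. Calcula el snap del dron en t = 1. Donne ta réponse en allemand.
Wir müssen unsere Gleichung für die Beschleunigung a(t) = 100·t^3 - 36·t^2 + 2 2-mal ableiten. Mit d/dt von a(t) finden wir j(t) = 300·t^2 - 72·t. Durch Ableiten von dem Ruck erhalten wir den Snap: s(t) = 600·t - 72. Aus der Gleichung für den Snap s(t) = 600·t - 72, setzen wir t = 1 ein und erhalten s = 528.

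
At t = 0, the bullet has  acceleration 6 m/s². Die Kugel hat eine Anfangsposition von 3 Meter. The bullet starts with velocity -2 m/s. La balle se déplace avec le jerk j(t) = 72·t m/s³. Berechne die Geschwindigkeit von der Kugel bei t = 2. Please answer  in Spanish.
Para resolver esto, necesitamos tomar 2 integrales de nuestra ecuación de la sacudida j(t) = 72·t. La integral de la sacudida es la aceleración. Usando a(0) = 6, obtenemos a(t) = 36·t^2 + 6. La integral de la aceleración es la velocidad. Usando v(0) = -2, obtenemos v(t) = 12·t^3 + 6·t - 2. De la ecuación de la velocidad v(t) = 12·t^3 + 6·t - 2, sustituimos t = 2 para obtener v = 106.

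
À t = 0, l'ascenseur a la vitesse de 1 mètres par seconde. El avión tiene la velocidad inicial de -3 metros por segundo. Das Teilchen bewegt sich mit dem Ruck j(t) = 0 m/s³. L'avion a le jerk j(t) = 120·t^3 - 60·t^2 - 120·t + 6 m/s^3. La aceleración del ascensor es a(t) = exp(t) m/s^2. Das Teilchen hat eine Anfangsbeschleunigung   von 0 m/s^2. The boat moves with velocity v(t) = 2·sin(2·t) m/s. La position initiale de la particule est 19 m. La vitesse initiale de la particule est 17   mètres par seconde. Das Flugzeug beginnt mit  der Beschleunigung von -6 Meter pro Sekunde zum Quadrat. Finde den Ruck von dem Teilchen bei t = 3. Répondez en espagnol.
Tenemos la sacudida j(t) = 0. Sustituyendo t = 3: j(3) = 0.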